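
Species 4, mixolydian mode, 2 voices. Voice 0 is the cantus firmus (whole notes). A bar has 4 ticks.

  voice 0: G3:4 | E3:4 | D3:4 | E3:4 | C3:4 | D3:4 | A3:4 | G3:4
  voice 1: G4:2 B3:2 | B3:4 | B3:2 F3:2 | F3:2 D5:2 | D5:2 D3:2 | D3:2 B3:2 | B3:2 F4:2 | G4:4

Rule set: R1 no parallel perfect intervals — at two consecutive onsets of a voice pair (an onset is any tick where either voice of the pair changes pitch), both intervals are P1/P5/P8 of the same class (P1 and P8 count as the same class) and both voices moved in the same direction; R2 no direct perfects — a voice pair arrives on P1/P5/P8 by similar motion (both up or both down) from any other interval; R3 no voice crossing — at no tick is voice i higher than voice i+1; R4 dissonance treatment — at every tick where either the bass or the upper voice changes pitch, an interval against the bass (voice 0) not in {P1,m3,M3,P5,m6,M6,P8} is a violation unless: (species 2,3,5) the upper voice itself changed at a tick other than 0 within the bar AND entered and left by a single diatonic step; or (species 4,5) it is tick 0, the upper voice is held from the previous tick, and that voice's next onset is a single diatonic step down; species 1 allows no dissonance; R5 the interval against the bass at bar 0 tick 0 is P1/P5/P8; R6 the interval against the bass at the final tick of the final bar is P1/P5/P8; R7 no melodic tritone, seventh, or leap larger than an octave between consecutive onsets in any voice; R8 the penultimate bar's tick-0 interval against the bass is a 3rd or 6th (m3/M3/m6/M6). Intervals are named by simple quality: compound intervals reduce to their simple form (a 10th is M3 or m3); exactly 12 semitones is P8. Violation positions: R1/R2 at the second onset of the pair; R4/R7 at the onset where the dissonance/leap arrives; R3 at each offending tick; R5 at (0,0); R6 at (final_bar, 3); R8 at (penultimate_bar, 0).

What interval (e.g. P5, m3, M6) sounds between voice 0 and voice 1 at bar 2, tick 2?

voice 0=D3 voice 1=F3 -> m3

m3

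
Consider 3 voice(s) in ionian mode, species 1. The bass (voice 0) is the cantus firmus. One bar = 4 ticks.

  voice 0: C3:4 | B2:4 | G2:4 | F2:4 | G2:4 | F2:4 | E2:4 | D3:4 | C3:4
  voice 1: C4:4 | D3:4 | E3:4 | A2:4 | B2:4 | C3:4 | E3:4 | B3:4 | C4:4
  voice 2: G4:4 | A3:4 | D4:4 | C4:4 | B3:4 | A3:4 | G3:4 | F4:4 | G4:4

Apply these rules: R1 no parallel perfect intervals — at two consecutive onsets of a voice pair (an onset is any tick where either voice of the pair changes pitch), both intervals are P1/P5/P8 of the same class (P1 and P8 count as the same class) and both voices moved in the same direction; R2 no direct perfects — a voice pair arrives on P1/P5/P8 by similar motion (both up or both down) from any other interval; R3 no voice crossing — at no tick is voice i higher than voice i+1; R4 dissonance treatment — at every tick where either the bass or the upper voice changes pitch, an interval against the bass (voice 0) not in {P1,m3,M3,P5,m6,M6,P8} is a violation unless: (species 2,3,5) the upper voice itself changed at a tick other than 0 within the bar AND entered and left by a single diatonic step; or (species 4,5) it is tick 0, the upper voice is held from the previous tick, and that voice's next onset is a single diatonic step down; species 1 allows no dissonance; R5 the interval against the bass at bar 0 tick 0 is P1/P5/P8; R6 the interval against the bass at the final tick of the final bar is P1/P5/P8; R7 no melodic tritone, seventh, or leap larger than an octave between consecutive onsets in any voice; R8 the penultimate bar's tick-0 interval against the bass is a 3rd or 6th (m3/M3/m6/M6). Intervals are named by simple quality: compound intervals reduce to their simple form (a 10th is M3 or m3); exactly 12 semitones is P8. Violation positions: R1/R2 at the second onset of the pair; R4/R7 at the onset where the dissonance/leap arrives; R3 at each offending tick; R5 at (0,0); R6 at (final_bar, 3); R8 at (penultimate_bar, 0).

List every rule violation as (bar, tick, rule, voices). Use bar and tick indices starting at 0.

(1, 0, R1, (1, 2))
(1, 0, R4, (0, 2))
(1, 0, R7, (1,))
(1, 0, R7, (2,))
(3, 0, R1, (0, 2))
(7, 0, R7, (0,))
(7, 0, R7, (2,))
(8, 0, R2, (1, 2))

bar 0: v0=C3 v1=C4 v2=G4 downbeat P5
bar 1: v0=B2 v1=D3 v2=A3 downbeat m7
bar 2: v0=G2 v1=E3 v2=D4 downbeat P5
bar 3: v0=F2 v1=A2 v2=C4 downbeat P5
bar 4: v0=G2 v1=B2 v2=B3 downbeat M3
bar 5: v0=F2 v1=C3 v2=A3 downbeat M3
bar 6: v0=E2 v1=E3 v2=G3 downbeat m3
bar 7: v0=D3 v1=B3 v2=F4 downbeat m3
bar 8: v0=C3 v1=C4 v2=G4 downbeat P5
  -> R1 @ bar 1 tick 0 v(1, 2): C4/G4 P5 -> D3/A3 P5 similar
  -> R4 @ bar 1 tick 0 v(0, 2): B2/A3 m7 untreated
  -> R7 @ bar 1 tick 0 v(1,): C4->D3 leap 10st
  -> R7 @ bar 1 tick 0 v(2,): G4->A3 leap 10st
  -> R1 @ bar 3 tick 0 v(0, 2): G2/D4 P5 -> F2/C4 P5 similar
  -> R7 @ bar 7 tick 0 v(0,): E2->D3 leap 10st
  -> R7 @ bar 7 tick 0 v(2,): G3->F4 leap 10st
  -> R2 @ bar 8 tick 0 v(1, 2): B3/F4 TT -> C4/G4 P5 similar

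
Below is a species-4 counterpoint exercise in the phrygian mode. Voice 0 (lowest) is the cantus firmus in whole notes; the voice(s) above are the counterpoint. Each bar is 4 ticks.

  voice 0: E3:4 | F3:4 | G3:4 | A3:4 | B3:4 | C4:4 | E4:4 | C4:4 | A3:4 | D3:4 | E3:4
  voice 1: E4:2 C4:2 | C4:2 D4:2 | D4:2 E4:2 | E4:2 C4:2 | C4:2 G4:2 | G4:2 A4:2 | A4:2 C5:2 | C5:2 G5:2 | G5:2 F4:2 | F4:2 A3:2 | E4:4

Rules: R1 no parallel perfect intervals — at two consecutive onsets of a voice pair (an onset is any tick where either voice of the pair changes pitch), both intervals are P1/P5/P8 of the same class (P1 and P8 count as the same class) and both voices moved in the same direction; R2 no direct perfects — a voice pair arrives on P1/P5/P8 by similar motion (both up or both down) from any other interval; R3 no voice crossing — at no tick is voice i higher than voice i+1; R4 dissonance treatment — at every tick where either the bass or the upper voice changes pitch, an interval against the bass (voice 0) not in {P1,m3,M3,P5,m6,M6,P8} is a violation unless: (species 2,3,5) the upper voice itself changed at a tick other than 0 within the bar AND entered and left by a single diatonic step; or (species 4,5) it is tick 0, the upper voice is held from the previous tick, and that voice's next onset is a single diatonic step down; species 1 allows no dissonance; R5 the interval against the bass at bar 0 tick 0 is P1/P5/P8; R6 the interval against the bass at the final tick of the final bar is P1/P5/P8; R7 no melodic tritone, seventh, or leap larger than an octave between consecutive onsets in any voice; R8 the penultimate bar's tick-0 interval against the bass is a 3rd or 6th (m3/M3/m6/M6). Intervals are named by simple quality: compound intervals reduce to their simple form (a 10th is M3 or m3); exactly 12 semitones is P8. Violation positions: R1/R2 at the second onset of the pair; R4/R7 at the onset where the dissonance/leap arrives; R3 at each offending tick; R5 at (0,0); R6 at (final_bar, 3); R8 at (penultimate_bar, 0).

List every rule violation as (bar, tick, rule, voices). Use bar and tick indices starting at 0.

(4, 0, R4, (0, 1))
(6, 0, R4, (0, 1))
(8, 0, R4, (0, 1))
(8, 2, R7, (1,))
(10, 0, R2, (0, 1))

bar 0: v0=E3 v1=E4 downbeat P8
bar 1: v0=F3 v1=C4 downbeat P5
bar 2: v0=G3 v1=D4 downbeat P5
bar 3: v0=A3 v1=E4 downbeat P5
bar 4: v0=B3 v1=C4 downbeat m2
bar 5: v0=C4 v1=G4 downbeat P5
bar 6: v0=E4 v1=A4 downbeat P4
bar 7: v0=C4 v1=C5 downbeat P8
bar 8: v0=A3 v1=G5 downbeat m7
bar 9: v0=D3 v1=F4 downbeat m3
bar 10: v0=E3 v1=E4 downbeat P8
  -> R4 @ bar 4 tick 0 v(0, 1): B3/C4 m2 untreated
  -> R4 @ bar 6 tick 0 v(0, 1): E4/A4 P4 untreated
  -> R4 @ bar 8 tick 0 v(0, 1): A3/G5 m7 untreated
  -> R7 @ bar 8 tick 2 v(1,): G5->F4 leap 14st
  -> R2 @ bar 10 tick 0 v(0, 1): D3/A3 P5 -> E3/E4 P8 similar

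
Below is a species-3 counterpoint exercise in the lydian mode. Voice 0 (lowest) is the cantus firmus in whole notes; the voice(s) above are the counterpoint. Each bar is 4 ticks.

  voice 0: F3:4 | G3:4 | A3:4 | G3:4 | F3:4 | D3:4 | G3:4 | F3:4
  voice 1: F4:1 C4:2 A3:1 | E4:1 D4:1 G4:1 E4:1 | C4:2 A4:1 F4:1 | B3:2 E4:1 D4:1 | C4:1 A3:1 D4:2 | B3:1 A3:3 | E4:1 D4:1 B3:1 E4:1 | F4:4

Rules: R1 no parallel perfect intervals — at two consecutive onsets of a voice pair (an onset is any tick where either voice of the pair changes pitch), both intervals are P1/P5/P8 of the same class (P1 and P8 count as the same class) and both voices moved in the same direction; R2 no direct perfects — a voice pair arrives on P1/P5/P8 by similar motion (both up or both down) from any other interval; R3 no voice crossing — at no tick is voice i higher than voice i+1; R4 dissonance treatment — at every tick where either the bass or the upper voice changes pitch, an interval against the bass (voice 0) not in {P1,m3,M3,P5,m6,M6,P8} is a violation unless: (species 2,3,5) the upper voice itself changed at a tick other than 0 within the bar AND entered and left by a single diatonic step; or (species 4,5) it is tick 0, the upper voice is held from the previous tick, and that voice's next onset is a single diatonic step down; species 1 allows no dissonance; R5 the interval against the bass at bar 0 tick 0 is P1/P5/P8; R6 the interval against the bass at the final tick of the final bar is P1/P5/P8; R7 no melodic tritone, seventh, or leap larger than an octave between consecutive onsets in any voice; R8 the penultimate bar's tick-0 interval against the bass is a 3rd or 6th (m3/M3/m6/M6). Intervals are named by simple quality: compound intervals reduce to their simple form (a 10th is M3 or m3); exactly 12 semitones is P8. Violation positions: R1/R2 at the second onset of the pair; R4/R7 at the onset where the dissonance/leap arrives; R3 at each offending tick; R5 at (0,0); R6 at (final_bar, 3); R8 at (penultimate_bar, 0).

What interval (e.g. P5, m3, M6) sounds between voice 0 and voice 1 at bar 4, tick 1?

voice 0=F3 voice 1=A3 -> M3

M3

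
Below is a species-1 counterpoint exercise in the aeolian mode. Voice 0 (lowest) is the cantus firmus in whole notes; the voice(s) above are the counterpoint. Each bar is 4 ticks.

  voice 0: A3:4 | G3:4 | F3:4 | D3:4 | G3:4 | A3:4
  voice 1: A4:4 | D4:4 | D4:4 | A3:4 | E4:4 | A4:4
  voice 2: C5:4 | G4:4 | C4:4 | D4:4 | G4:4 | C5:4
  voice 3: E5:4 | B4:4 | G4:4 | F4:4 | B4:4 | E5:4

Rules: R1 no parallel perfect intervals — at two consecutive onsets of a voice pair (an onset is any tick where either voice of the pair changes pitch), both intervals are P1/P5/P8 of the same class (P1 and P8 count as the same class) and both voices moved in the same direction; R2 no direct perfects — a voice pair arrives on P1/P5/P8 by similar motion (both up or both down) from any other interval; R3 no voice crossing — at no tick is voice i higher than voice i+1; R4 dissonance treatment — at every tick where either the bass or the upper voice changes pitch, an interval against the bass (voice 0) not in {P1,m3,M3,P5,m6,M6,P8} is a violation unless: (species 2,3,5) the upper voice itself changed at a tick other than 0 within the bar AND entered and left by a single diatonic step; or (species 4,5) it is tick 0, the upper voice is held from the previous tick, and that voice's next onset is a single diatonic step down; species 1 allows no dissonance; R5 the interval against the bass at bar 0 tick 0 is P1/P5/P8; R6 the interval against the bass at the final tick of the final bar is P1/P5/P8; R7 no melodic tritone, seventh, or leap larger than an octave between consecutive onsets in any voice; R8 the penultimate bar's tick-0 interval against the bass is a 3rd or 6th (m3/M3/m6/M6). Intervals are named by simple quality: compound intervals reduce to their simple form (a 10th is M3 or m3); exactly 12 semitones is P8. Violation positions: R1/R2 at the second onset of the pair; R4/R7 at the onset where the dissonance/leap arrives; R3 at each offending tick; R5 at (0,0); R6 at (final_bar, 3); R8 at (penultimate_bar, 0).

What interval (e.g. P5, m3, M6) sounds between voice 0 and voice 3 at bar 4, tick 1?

voice 0=G3 voice 3=B4 -> M3

M3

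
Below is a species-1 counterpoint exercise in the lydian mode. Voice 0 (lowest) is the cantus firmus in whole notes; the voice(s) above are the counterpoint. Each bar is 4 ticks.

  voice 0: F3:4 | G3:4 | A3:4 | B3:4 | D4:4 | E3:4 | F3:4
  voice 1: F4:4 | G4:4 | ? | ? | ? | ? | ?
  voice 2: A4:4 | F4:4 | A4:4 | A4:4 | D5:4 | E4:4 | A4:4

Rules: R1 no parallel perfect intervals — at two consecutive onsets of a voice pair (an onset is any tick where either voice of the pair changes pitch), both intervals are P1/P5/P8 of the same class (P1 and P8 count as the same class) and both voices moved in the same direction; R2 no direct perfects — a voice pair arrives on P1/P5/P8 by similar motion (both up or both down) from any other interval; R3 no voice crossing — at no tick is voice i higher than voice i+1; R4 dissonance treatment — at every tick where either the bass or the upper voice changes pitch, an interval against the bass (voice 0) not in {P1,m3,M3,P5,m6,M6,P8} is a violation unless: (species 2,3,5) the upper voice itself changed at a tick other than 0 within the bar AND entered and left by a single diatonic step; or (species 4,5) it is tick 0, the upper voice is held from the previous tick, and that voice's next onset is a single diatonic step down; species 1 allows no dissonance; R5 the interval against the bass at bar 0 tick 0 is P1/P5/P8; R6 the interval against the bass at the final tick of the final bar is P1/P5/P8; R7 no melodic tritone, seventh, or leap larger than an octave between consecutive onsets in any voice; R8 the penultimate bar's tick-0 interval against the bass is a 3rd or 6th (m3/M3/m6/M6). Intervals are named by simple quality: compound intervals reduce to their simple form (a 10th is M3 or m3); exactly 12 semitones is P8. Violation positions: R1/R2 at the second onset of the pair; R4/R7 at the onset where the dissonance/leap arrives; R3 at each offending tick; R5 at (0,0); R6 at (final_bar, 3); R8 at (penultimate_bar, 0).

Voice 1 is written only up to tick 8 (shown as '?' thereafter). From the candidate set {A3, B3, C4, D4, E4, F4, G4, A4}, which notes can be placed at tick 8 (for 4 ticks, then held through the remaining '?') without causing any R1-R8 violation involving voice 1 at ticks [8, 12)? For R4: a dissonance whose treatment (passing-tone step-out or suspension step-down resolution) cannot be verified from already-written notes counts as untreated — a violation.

{C4, E4, F4}

A3: violates R7
B3: violates R4
C4: legal
D4: violates R4
E4: legal
F4: legal
G4: violates R4
A4: violates R1,R2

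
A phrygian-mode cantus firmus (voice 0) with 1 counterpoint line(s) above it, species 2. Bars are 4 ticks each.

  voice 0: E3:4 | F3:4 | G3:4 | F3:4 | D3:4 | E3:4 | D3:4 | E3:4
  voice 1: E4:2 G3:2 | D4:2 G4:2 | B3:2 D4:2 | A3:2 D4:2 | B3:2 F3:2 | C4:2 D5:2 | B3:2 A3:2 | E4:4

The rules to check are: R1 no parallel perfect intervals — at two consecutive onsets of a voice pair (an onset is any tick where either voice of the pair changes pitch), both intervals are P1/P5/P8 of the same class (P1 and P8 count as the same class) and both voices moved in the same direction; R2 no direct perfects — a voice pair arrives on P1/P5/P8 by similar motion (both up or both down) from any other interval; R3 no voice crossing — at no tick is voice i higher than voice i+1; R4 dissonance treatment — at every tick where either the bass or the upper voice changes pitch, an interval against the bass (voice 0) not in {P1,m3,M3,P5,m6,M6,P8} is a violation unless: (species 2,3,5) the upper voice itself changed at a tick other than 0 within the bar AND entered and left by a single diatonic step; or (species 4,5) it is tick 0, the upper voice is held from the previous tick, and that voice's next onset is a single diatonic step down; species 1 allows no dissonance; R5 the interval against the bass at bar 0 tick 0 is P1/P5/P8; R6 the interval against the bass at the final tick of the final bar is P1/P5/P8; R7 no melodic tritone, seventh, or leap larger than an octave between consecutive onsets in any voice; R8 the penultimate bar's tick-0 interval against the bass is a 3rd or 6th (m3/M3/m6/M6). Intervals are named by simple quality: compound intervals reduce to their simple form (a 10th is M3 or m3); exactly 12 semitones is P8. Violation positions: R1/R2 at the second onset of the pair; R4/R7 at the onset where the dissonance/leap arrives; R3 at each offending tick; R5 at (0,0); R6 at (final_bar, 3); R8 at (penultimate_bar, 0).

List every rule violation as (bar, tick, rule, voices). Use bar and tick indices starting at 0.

bar 0: v0=E3 v1=E4 downbeat P8
bar 1: v0=F3 v1=D4 downbeat M6
bar 2: v0=G3 v1=B3 downbeat M3
bar 3: v0=F3 v1=A3 downbeat M3
bar 4: v0=D3 v1=B3 downbeat M6
bar 5: v0=E3 v1=C4 downbeat m6
bar 6: v0=D3 v1=B3 downbeat M6
bar 7: v0=E3 v1=E4 downbeat P8
  -> R4 @ bar 1 tick 2 v(0, 1): F3/G4 M2 untreated
  -> R7 @ bar 4 tick 2 v(1,): B3->F3 leap 6st
  -> R4 @ bar 5 tick 2 v(0, 1): E3/D5 m7 untreated
  -> R7 @ bar 5 tick 2 v(1,): C4->D5 leap 14st
  -> R7 @ bar 6 tick 0 v(1,): D5->B3 leap 15st
  -> R2 @ bar 7 tick 0 v(0, 1): D3/A3 P5 -> E3/E4 P8 similar

(1, 2, R4, (0, 1))
(4, 2, R7, (1,))
(5, 2, R4, (0, 1))
(5, 2, R7, (1,))
(6, 0, R7, (1,))
(7, 0, R2, (0, 1))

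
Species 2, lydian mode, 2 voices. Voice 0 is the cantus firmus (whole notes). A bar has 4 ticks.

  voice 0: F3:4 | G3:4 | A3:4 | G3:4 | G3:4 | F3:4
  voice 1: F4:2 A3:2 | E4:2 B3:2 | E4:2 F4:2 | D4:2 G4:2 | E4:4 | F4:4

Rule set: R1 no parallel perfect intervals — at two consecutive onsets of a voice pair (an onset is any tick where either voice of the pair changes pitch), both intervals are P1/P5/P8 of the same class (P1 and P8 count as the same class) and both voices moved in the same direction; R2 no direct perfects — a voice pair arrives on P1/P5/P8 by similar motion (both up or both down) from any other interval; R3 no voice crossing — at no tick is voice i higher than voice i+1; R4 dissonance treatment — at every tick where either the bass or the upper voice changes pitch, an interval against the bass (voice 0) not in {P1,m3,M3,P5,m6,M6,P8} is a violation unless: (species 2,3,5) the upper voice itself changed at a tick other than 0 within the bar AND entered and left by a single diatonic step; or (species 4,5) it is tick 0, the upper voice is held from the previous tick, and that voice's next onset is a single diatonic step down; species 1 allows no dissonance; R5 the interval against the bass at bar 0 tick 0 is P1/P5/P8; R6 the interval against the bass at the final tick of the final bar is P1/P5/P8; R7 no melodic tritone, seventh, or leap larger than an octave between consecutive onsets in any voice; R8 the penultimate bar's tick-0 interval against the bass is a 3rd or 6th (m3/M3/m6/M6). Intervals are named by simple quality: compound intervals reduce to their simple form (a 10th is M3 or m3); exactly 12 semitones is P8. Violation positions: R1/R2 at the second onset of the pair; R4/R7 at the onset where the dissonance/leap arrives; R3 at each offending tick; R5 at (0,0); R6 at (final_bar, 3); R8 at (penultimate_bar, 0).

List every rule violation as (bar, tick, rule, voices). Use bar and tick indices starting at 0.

bar 0: v0=F3 v1=F4 downbeat P8
bar 1: v0=G3 v1=E4 downbeat M6
bar 2: v0=A3 v1=E4 downbeat P5
bar 3: v0=G3 v1=D4 downbeat P5
bar 4: v0=G3 v1=E4 downbeat M6
bar 5: v0=F3 v1=F4 downbeat P8
  -> R2 @ bar 2 tick 0 v(0, 1): G3/B3 M3 -> A3/E4 P5 similar
  -> R2 @ bar 3 tick 0 v(0, 1): A3/F4 m6 -> G3/D4 P5 similar

(2, 0, R2, (0, 1))
(3, 0, R2, (0, 1))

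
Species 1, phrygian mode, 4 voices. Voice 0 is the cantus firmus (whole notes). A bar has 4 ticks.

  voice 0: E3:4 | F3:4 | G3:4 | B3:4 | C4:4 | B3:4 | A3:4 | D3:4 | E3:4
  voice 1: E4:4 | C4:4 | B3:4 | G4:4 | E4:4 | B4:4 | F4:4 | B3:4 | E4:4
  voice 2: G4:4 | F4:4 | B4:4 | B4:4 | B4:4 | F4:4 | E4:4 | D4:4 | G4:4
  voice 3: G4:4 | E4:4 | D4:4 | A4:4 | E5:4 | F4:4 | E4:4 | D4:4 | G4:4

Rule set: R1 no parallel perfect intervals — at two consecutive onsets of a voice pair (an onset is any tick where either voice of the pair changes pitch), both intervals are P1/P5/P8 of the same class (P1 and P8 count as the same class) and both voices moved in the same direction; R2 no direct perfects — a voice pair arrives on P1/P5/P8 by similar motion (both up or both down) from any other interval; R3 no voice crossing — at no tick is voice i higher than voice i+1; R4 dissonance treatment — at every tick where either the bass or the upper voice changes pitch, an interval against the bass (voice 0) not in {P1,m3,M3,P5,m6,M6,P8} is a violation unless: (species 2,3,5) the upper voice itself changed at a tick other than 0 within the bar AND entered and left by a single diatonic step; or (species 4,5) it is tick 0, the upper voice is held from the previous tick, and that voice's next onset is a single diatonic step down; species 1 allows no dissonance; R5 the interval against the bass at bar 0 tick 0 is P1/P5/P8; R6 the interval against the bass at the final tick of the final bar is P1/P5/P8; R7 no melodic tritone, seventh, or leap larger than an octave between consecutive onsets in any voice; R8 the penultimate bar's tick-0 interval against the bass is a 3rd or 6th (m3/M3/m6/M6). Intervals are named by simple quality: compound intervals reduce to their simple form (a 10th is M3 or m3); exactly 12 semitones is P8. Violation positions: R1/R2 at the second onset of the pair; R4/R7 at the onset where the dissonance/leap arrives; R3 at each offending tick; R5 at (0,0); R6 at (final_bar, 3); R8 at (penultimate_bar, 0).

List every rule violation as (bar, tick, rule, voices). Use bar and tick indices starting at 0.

(0, 0, R5, (0, 2))
(0, 0, R5, (0, 3))
(1, 0, R3, (2, 3))
(1, 0, R4, (0, 3))
(1, 1, R3, (2, 3))
(1, 2, R3, (2, 3))
(1, 3, R3, (2, 3))
(2, 0, R3, (2, 3))
(2, 0, R7, (2,))
(2, 1, R3, (2, 3))
(2, 2, R3, (2, 3))
(2, 3, R3, (2, 3))
(3, 0, R3, (2, 3))
(3, 0, R4, (0, 3))
(3, 1, R3, (2, 3))
(3, 2, R3, (2, 3))
(3, 3, R3, (2, 3))
(4, 0, R4, (0, 2))
(5, 0, R2, (2, 3))
(5, 0, R3, (1, 2))
(5, 0, R4, (0, 2))
(5, 0, R4, (0, 3))
(5, 0, R7, (2,))
(5, 0, R7, (3,))
(5, 1, R3, (1, 2))
(5, 2, R3, (1, 2))
(5, 3, R3, (1, 2))
(6, 0, R1, (2, 3))
(6, 0, R2, (0, 2))
(6, 0, R2, (0, 3))
(6, 0, R3, (1, 2))
(6, 0, R7, (1,))
(6, 1, R3, (1, 2))
(6, 2, R3, (1, 2))
(6, 3, R3, (1, 2))
(7, 0, R1, (2, 3))
(7, 0, R2, (0, 2))
(7, 0, R2, (0, 3))
(7, 0, R7, (1,))
(7, 0, R8, (0, 2))
(7, 0, R8, (0, 3))
(8, 0, R1, (2, 3))
(8, 0, R2, (0, 1))
(8, 3, R6, (0, 2))
(8, 3, R6, (0, 3))

bar 0: v0=E3 v1=E4 v2=G4 v3=G4 downbeat m3
bar 1: v0=F3 v1=C4 v2=F4 v3=E4 downbeat M7
bar 2: v0=G3 v1=B3 v2=B4 v3=D4 downbeat P5
bar 3: v0=B3 v1=G4 v2=B4 v3=A4 downbeat m7
bar 4: v0=C4 v1=E4 v2=B4 v3=E5 downbeat M3
bar 5: v0=B3 v1=B4 v2=F4 v3=F4 downbeat TT
bar 6: v0=A3 v1=F4 v2=E4 v3=E4 downbeat P5
bar 7: v0=D3 v1=B3 v2=D4 v3=D4 downbeat P8
bar 8: v0=E3 v1=E4 v2=G4 v3=G4 downbeat m3
  -> R5 @ bar 0 tick 0 v(0, 2): opens on m3
  -> R5 @ bar 0 tick 0 v(0, 3): opens on m3
  -> R3 @ bar 1 tick 0 v(2, 3): F4 above E4
  -> R4 @ bar 1 tick 0 v(0, 3): F3/E4 M7 untreated
  -> R3 @ bar 1 tick 1 v(2, 3): F4 above E4
  -> R3 @ bar 1 tick 2 v(2, 3): F4 above E4
  -> R3 @ bar 1 tick 3 v(2, 3): F4 above E4
  -> R3 @ bar 2 tick 0 v(2, 3): B4 above D4
  -> R7 @ bar 2 tick 0 v(2,): F4->B4 leap 6st
  -> R3 @ bar 2 tick 1 v(2, 3): B4 above D4
  -> R3 @ bar 2 tick 2 v(2, 3): B4 above D4
  -> R3 @ bar 2 tick 3 v(2, 3): B4 above D4
  -> R3 @ bar 3 tick 0 v(2, 3): B4 above A4
  -> R4 @ bar 3 tick 0 v(0, 3): B3/A4 m7 untreated
  -> R3 @ bar 3 tick 1 v(2, 3): B4 above A4
  -> R3 @ bar 3 tick 2 v(2, 3): B4 above A4
  -> R3 @ bar 3 tick 3 v(2, 3): B4 above A4
  -> R4 @ bar 4 tick 0 v(0, 2): C4/B4 M7 untreated
  -> R2 @ bar 5 tick 0 v(2, 3): B4/E5 P4 -> F4/F4 P1 similar
  -> R3 @ bar 5 tick 0 v(1, 2): B4 above F4
  -> R4 @ bar 5 tick 0 v(0, 2): B3/F4 TT untreated
  -> R4 @ bar 5 tick 0 v(0, 3): B3/F4 TT untreated
  -> R7 @ bar 5 tick 0 v(2,): B4->F4 leap 6st
  -> R7 @ bar 5 tick 0 v(3,): E5->F4 leap 11st
  -> R3 @ bar 5 tick 1 v(1, 2): B4 above F4
  -> R3 @ bar 5 tick 2 v(1, 2): B4 above F4
  -> R3 @ bar 5 tick 3 v(1, 2): B4 above F4
  -> R1 @ bar 6 tick 0 v(2, 3): F4/F4 P1 -> E4/E4 P1 similar
  -> R2 @ bar 6 tick 0 v(0, 2): B3/F4 TT -> A3/E4 P5 similar
  -> R2 @ bar 6 tick 0 v(0, 3): B3/F4 TT -> A3/E4 P5 similar
  -> R3 @ bar 6 tick 0 v(1, 2): F4 above E4
  -> R7 @ bar 6 tick 0 v(1,): B4->F4 leap 6st
  -> R3 @ bar 6 tick 1 v(1, 2): F4 above E4
  -> R3 @ bar 6 tick 2 v(1, 2): F4 above E4
  -> R3 @ bar 6 tick 3 v(1, 2): F4 above E4
  -> R1 @ bar 7 tick 0 v(2, 3): E4/E4 P1 -> D4/D4 P1 similar
  -> R2 @ bar 7 tick 0 v(0, 2): A3/E4 P5 -> D3/D4 P8 similar
  -> R2 @ bar 7 tick 0 v(0, 3): A3/E4 P5 -> D3/D4 P8 similar
  -> R7 @ bar 7 tick 0 v(1,): F4->B3 leap 6st
  -> R8 @ bar 7 tick 0 v(0, 2): penult P8 not 3rd/6th
  -> R8 @ bar 7 tick 0 v(0, 3): penult P8 not 3rd/6th
  -> R1 @ bar 8 tick 0 v(2, 3): D4/D4 P1 -> G4/G4 P1 similar
  -> R2 @ bar 8 tick 0 v(0, 1): D3/B3 M6 -> E3/E4 P8 similar
  -> R6 @ bar 8 tick 3 v(0, 2): closes on m3
  -> R6 @ bar 8 tick 3 v(0, 3): closes on m3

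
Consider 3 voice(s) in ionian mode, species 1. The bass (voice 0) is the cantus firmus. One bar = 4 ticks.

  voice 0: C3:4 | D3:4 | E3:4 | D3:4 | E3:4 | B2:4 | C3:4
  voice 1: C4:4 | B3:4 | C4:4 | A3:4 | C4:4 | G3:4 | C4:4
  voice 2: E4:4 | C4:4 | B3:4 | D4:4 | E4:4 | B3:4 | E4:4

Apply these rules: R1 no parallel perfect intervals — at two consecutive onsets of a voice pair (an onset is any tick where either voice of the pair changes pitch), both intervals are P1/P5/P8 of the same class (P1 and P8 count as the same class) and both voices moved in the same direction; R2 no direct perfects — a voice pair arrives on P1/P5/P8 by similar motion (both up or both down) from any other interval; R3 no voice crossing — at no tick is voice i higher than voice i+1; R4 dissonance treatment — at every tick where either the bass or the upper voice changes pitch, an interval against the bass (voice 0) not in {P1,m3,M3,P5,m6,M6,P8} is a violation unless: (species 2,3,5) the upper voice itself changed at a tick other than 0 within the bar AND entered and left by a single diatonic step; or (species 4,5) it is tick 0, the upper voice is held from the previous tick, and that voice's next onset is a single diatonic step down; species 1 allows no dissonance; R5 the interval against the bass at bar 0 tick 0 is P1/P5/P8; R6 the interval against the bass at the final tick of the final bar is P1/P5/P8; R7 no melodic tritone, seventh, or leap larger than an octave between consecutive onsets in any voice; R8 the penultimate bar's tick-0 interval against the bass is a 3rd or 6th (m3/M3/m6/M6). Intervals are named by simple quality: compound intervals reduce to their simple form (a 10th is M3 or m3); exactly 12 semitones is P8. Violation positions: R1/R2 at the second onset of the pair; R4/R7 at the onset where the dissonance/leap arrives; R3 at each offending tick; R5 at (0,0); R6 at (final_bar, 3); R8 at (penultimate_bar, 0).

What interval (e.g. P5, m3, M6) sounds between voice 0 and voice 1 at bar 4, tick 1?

m6

voice 0=E3 voice 1=C4 -> m6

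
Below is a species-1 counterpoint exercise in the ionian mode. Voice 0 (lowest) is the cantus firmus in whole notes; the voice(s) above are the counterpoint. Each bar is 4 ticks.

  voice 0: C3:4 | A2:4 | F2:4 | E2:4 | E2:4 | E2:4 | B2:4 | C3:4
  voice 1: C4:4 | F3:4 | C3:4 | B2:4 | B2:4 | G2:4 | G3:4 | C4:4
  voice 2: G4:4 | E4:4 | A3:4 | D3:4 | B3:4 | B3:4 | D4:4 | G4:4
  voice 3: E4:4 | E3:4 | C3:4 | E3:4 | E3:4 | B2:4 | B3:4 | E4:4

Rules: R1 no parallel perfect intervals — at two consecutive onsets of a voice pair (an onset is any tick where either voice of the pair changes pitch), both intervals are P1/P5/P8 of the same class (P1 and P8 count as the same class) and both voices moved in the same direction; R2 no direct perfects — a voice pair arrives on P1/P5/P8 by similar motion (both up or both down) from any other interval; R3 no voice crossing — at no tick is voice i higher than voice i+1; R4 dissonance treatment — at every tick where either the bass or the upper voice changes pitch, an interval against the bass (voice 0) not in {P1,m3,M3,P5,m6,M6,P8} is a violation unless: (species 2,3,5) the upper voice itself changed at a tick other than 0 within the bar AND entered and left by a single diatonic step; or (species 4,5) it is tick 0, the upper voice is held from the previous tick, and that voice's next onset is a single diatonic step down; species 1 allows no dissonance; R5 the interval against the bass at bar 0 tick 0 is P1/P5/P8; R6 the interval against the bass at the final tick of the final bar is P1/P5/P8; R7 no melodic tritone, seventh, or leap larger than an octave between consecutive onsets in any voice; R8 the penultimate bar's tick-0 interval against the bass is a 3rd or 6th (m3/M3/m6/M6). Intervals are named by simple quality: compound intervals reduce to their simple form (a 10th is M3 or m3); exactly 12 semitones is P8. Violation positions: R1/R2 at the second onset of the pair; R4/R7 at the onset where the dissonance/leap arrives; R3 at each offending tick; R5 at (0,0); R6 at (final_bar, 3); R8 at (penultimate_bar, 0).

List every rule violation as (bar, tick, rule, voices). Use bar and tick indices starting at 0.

bar 0: v0=C3 v1=C4 v2=G4 v3=E4 downbeat M3
bar 1: v0=A2 v1=F3 v2=E4 v3=E3 downbeat P5
bar 2: v0=F2 v1=C3 v2=A3 v3=C3 downbeat P5
bar 3: v0=E2 v1=B2 v2=D3 v3=E3 downbeat P8
bar 4: v0=E2 v1=B2 v2=B3 v3=E3 downbeat P8
bar 5: v0=E2 v1=G2 v2=B3 v3=B2 downbeat P5
bar 6: v0=B2 v1=G3 v2=D4 v3=B3 downbeat P8
bar 7: v0=C3 v1=C4 v2=G4 v3=E4 downbeat M3
  -> R3 @ bar 0 tick 0 v(2, 3): G4 above E4
  -> R5 @ bar 0 tick 0 v(0, 3): opens on M3
  -> R3 @ bar 0 tick 1 v(2, 3): G4 above E4
  -> R3 @ bar 0 tick 2 v(2, 3): G4 above E4
  -> R3 @ bar 0 tick 3 v(2, 3): G4 above E4
  -> R1 @ bar 1 tick 0 v(0, 2): C3/G4 P5 -> A2/E4 P5 similar
  -> R2 @ bar 1 tick 0 v(0, 3): C3/E4 M3 -> A2/E3 P5 similar
  -> R2 @ bar 1 tick 0 v(2, 3): G4/E4 m3 -> E4/E3 P8 similar
  -> R3 @ bar 1 tick 0 v(2, 3): E4 above E3
  -> R3 @ bar 1 tick 1 v(2, 3): E4 above E3
  -> R3 @ bar 1 tick 2 v(2, 3): E4 above E3
  -> R3 @ bar 1 tick 3 v(2, 3): E4 above E3
  -> R1 @ bar 2 tick 0 v(0, 3): A2/E3 P5 -> F2/C3 P5 similar
  -> R2 @ bar 2 tick 0 v(0, 1): A2/F3 m6 -> F2/C3 P5 similar
  -> R2 @ bar 2 tick 0 v(1, 3): F3/E3 m2 -> C3/C3 P1 similar
  -> R3 @ bar 2 tick 0 v(2, 3): A3 above C3
  -> R3 @ bar 2 tick 1 v(2, 3): A3 above C3
  -> R3 @ bar 2 tick 2 v(2, 3): A3 above C3
  -> R3 @ bar 2 tick 3 v(2, 3): A3 above C3
  -> R1 @ bar 3 tick 0 v(0, 1): F2/C3 P5 -> E2/B2 P5 similar
  -> R4 @ bar 3 tick 0 v(0, 2): E2/D3 m7 untreated
  -> R3 @ bar 4 tick 0 v(2, 3): B3 above E3
  -> R3 @ bar 4 tick 1 v(2, 3): B3 above E3
  -> R3 @ bar 4 tick 2 v(2, 3): B3 above E3
  -> R3 @ bar 4 tick 3 v(2, 3): B3 above E3
  -> R3 @ bar 5 tick 0 v(2, 3): B3 above B2
  -> R3 @ bar 5 tick 1 v(2, 3): B3 above B2
  -> R3 @ bar 5 tick 2 v(2, 3): B3 above B2
  -> R3 @ bar 5 tick 3 v(2, 3): B3 above B2
  -> R2 @ bar 6 tick 0 v(0, 3): E2/B2 P5 -> B2/B3 P8 similar
  -> R2 @ bar 6 tick 0 v(1, 2): G2/B3 M3 -> G3/D4 P5 similar
  -> R3 @ bar 6 tick 0 v(2, 3): D4 above B3
  -> R8 @ bar 6 tick 0 v(0, 3): penult P8 not 3rd/6th
  -> R3 @ bar 6 tick 1 v(2, 3): D4 above B3
  -> R3 @ bar 6 tick 2 v(2, 3): D4 above B3
  -> R3 @ bar 6 tick 3 v(2, 3): D4 above B3
  -> R1 @ bar 7 tick 0 v(1, 2): G3/D4 P5 -> C4/G4 P5 similar
  -> R2 @ bar 7 tick 0 v(0, 1): B2/G3 m6 -> C3/C4 P8 similar
  -> R2 @ bar 7 tick 0 v(0, 2): B2/D4 m3 -> C3/G4 P5 similar
  -> R3 @ bar 7 tick 0 v(2, 3): G4 above E4
  -> R3 @ bar 7 tick 1 v(2, 3): G4 above E4
  -> R3 @ bar 7 tick 2 v(2, 3): G4 above E4
  -> R3 @ bar 7 tick 3 v(2, 3): G4 above E4
  -> R6 @ bar 7 tick 3 v(0, 3): closes on M3

(0, 0, R3, (2, 3))
(0, 0, R5, (0, 3))
(0, 1, R3, (2, 3))
(0, 2, R3, (2, 3))
(0, 3, R3, (2, 3))
(1, 0, R1, (0, 2))
(1, 0, R2, (0, 3))
(1, 0, R2, (2, 3))
(1, 0, R3, (2, 3))
(1, 1, R3, (2, 3))
(1, 2, R3, (2, 3))
(1, 3, R3, (2, 3))
(2, 0, R1, (0, 3))
(2, 0, R2, (0, 1))
(2, 0, R2, (1, 3))
(2, 0, R3, (2, 3))
(2, 1, R3, (2, 3))
(2, 2, R3, (2, 3))
(2, 3, R3, (2, 3))
(3, 0, R1, (0, 1))
(3, 0, R4, (0, 2))
(4, 0, R3, (2, 3))
(4, 1, R3, (2, 3))
(4, 2, R3, (2, 3))
(4, 3, R3, (2, 3))
(5, 0, R3, (2, 3))
(5, 1, R3, (2, 3))
(5, 2, R3, (2, 3))
(5, 3, R3, (2, 3))
(6, 0, R2, (0, 3))
(6, 0, R2, (1, 2))
(6, 0, R3, (2, 3))
(6, 0, R8, (0, 3))
(6, 1, R3, (2, 3))
(6, 2, R3, (2, 3))
(6, 3, R3, (2, 3))
(7, 0, R1, (1, 2))
(7, 0, R2, (0, 1))
(7, 0, R2, (0, 2))
(7, 0, R3, (2, 3))
(7, 1, R3, (2, 3))
(7, 2, R3, (2, 3))
(7, 3, R3, (2, 3))
(7, 3, R6, (0, 3))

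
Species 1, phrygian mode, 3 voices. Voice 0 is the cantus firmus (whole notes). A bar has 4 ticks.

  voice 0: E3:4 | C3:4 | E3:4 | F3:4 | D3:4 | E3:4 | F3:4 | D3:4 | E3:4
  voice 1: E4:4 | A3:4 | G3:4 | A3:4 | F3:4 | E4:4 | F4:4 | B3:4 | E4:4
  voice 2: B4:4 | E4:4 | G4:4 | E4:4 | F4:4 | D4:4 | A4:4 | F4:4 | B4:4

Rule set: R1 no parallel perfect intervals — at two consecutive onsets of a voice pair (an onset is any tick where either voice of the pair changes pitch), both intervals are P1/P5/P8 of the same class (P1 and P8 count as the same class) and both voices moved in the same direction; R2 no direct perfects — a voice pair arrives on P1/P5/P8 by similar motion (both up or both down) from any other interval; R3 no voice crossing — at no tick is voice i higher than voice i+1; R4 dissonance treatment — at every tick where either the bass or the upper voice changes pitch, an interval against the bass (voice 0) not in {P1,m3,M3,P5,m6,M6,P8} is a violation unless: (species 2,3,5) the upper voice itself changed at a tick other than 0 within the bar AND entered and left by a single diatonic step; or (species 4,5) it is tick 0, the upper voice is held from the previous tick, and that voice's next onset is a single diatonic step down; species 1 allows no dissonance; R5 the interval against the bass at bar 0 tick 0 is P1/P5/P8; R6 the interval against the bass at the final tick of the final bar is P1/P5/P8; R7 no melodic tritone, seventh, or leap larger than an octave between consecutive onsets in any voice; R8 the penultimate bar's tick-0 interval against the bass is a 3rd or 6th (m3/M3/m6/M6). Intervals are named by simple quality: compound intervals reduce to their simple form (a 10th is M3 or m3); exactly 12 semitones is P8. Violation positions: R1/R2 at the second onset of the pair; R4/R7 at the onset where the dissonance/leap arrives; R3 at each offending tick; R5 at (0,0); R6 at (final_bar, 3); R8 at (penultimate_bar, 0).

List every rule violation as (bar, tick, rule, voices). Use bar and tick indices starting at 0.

bar 0: v0=E3 v1=E4 v2=B4 downbeat P5
bar 1: v0=C3 v1=A3 v2=E4 downbeat M3
bar 2: v0=E3 v1=G3 v2=G4 downbeat m3
bar 3: v0=F3 v1=A3 v2=E4 downbeat M7
bar 4: v0=D3 v1=F3 v2=F4 downbeat m3
bar 5: v0=E3 v1=E4 v2=D4 downbeat m7
bar 6: v0=F3 v1=F4 v2=A4 downbeat M3
bar 7: v0=D3 v1=B3 v2=F4 downbeat m3
bar 8: v0=E3 v1=E4 v2=B4 downbeat P5
  -> R1 @ bar 1 tick 0 v(1, 2): E4/B4 P5 -> A3/E4 P5 similar
  -> R4 @ bar 3 tick 0 v(0, 2): F3/E4 M7 untreated
  -> R2 @ bar 5 tick 0 v(0, 1): D3/F3 m3 -> E3/E4 P8 similar
  -> R3 @ bar 5 tick 0 v(1, 2): E4 above D4
  -> R4 @ bar 5 tick 0 v(0, 2): E3/D4 m7 untreated
  -> R7 @ bar 5 tick 0 v(1,): F3->E4 leap 11st
  -> R3 @ bar 5 tick 1 v(1, 2): E4 above D4
  -> R3 @ bar 5 tick 2 v(1, 2): E4 above D4
  -> R3 @ bar 5 tick 3 v(1, 2): E4 above D4
  -> R1 @ bar 6 tick 0 v(0, 1): E3/E4 P8 -> F3/F4 P8 similar
  -> R7 @ bar 7 tick 0 v(1,): F4->B3 leap 6st
  -> R2 @ bar 8 tick 0 v(0, 1): D3/B3 M6 -> E3/E4 P8 similar
  -> R2 @ bar 8 tick 0 v(0, 2): D3/F4 m3 -> E3/B4 P5 similar
  -> R2 @ bar 8 tick 0 v(1, 2): B3/F4 TT -> E4/B4 P5 similar
  -> R7 @ bar 8 tick 0 v(2,): F4->B4 leap 6st

(1, 0, R1, (1, 2))
(3, 0, R4, (0, 2))
(5, 0, R2, (0, 1))
(5, 0, R3, (1, 2))
(5, 0, R4, (0, 2))
(5, 0, R7, (1,))
(5, 1, R3, (1, 2))
(5, 2, R3, (1, 2))
(5, 3, R3, (1, 2))
(6, 0, R1, (0, 1))
(7, 0, R7, (1,))
(8, 0, R2, (0, 1))
(8, 0, R2, (0, 2))
(8, 0, R2, (1, 2))
(8, 0, R7, (2,))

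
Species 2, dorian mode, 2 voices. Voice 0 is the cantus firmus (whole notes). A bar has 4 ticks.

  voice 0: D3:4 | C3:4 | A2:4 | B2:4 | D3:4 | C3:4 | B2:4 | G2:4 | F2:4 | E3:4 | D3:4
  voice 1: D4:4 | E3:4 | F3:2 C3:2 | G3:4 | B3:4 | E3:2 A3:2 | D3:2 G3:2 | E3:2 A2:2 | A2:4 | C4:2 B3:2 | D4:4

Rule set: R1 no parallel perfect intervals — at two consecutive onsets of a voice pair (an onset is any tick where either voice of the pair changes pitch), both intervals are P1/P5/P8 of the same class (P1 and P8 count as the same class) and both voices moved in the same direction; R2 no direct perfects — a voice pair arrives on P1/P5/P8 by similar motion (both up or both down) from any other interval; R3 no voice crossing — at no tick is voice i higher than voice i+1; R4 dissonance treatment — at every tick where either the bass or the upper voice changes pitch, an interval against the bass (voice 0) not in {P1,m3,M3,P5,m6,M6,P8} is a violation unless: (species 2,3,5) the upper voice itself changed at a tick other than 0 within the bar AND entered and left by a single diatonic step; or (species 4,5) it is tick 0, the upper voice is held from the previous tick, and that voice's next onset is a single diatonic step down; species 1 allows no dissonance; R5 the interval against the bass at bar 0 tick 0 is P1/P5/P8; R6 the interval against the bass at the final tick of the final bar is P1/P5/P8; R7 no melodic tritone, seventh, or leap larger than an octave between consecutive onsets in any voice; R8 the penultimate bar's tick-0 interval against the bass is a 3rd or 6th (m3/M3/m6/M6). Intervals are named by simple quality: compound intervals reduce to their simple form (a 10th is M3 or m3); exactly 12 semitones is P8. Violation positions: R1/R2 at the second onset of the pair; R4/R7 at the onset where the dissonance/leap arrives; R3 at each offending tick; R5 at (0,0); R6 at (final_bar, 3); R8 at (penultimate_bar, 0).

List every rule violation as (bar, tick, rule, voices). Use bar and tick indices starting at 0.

bar 0: v0=D3 v1=D4 downbeat P8
bar 1: v0=C3 v1=E3 downbeat M3
bar 2: v0=A2 v1=F3 downbeat m6
bar 3: v0=B2 v1=G3 downbeat m6
bar 4: v0=D3 v1=B3 downbeat M6
bar 5: v0=C3 v1=E3 downbeat M3
bar 6: v0=B2 v1=D3 downbeat m3
bar 7: v0=G2 v1=E3 downbeat M6
bar 8: v0=F2 v1=A2 downbeat M3
bar 9: v0=E3 v1=C4 downbeat m6
bar 10: v0=D3 v1=D4 downbeat P8
  -> R7 @ bar 1 tick 0 v(1,): D4->E3 leap 10st
  -> R4 @ bar 7 tick 2 v(0, 1): G2/A2 M2 untreated
  -> R7 @ bar 9 tick 0 v(0,): F2->E3 leap 11st
  -> R7 @ bar 9 tick 0 v(1,): A2->C4 leap 15st

(1, 0, R7, (1,))
(7, 2, R4, (0, 1))
(9, 0, R7, (0,))
(9, 0, R7, (1,))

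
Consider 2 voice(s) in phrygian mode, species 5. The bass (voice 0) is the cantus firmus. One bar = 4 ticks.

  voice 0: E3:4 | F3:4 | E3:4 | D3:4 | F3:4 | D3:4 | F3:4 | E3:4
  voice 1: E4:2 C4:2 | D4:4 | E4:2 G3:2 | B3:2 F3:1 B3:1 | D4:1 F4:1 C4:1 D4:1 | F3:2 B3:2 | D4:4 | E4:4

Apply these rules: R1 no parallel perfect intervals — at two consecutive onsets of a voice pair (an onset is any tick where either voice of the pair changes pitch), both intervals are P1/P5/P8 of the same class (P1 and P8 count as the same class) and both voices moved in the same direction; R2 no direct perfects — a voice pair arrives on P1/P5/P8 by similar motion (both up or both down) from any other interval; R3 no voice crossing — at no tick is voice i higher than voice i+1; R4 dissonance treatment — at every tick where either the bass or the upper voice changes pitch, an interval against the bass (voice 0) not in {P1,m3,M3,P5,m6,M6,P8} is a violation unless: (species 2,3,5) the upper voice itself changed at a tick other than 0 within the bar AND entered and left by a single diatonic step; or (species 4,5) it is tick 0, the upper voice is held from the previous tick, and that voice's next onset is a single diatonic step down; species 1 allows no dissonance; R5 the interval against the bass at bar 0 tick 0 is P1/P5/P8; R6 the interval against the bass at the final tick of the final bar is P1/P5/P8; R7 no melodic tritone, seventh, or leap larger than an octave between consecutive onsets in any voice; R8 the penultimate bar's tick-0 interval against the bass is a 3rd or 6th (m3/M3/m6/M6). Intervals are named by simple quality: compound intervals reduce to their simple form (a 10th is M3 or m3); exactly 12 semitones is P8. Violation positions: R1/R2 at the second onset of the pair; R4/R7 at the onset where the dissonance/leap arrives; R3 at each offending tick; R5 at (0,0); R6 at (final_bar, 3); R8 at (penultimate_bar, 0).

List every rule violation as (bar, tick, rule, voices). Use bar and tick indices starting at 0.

bar 0: v0=E3 v1=E4 downbeat P8
bar 1: v0=F3 v1=D4 downbeat M6
bar 2: v0=E3 v1=E4 downbeat P8
bar 3: v0=D3 v1=B3 downbeat M6
bar 4: v0=F3 v1=D4 downbeat M6
bar 5: v0=D3 v1=F3 downbeat m3
bar 6: v0=F3 v1=D4 downbeat M6
bar 7: v0=E3 v1=E4 downbeat P8
  -> R7 @ bar 3 tick 2 v(1,): B3->F3 leap 6st
  -> R7 @ bar 3 tick 3 v(1,): F3->B3 leap 6st
  -> R7 @ bar 5 tick 2 v(1,): F3->B3 leap 6st

(3, 2, R7, (1,))
(3, 3, R7, (1,))
(5, 2, R7, (1,))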